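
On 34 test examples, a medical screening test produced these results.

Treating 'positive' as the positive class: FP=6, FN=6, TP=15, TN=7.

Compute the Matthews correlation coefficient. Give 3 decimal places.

MCC = (TP·TN − FP·FN) / √((TP+FP)(TP+FN)(TN+FP)(TN+FN))
Numerator = 15·7 − 6·6 = 69
Denominator = √(21·21·13·13) = √74529 = 273.0000
MCC = 69 / 273.0000 = 0.253

0.253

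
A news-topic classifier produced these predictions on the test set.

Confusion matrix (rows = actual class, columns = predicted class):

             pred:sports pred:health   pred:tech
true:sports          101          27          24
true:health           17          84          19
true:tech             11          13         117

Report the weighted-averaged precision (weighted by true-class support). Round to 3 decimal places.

Per-class precision (TP/(TP+FP)):
  sports: TP=101, FP=17+11=28 → 101/129 = 0.7829
  health: TP=84, FP=27+13=40 → 84/124 = 0.6774
  tech: TP=117, FP=24+19=43 → 117/160 = 0.7313
Weighted-precision = Σ (supportᵢ/N)·precisionᵢ with N=413: (152/413)·0.7829 + (120/413)·0.6774 + (141/413)·0.7313 = 0.735

0.735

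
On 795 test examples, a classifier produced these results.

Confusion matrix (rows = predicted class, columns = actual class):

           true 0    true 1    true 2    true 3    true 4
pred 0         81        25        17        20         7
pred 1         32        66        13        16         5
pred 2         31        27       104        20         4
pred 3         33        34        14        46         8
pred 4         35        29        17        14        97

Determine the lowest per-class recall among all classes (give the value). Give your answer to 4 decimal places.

Per-class recall (TP/(TP+FN)):
  0: TP=81, FN=32+31+33+35=131 → 81/212 = 0.38208
  1: TP=66, FN=25+27+34+29=115 → 66/181 = 0.36464
  2: TP=104, FN=17+13+14+17=61 → 104/165 = 0.63030
  3: TP=46, FN=20+16+20+14=70 → 46/116 = 0.39655
  4: TP=97, FN=7+5+4+8=24 → 97/121 = 0.80165
Lowest is class '1' with recall = 0.3646.

0.3646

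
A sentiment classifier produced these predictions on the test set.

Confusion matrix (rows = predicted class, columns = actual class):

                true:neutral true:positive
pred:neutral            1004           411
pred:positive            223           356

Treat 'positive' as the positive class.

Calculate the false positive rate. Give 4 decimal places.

0.1817

FPR = FP/(FP+TN) = 223/(223+1004) = 0.1817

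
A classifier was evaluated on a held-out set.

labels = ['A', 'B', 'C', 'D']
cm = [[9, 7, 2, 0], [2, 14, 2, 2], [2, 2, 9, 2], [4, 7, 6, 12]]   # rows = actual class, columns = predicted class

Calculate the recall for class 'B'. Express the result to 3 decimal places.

0.700

Take TP from the diagonal, FP from the rest of the 'B' prediction marginal, FN from the rest of the 'B' actual marginal.
recall = TP/(TP+FN).
B: TP=14, FN=2+2+2=6 → 14/20 = 0.7000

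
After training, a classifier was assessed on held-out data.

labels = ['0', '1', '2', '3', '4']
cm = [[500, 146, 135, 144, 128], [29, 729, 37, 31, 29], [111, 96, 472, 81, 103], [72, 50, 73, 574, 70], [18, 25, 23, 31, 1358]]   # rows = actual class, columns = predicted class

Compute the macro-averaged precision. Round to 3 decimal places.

0.698

Per-class precision (TP/(TP+FP)):
  0: TP=500, FP=29+111+72+18=230 → 500/730 = 0.6849
  1: TP=729, FP=146+96+50+25=317 → 729/1046 = 0.6969
  2: TP=472, FP=135+37+73+23=268 → 472/740 = 0.6378
  3: TP=574, FP=144+31+81+31=287 → 574/861 = 0.6667
  4: TP=1358, FP=128+29+103+70=330 → 1358/1688 = 0.8045
Macro-precision = mean = (0.6849 + 0.6969 + 0.6378 + 0.6667 + 0.8045) / 5 = 0.698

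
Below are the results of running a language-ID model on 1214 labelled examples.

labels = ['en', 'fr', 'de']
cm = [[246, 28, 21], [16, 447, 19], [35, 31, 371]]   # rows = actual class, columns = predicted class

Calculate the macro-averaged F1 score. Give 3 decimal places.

Per-class F1 score (2·TP/(2·TP+FP+FN)):
  en: TP=246, FP=16+35=51, FN=28+21=49 → 492/592 = 0.8311
  fr: TP=447, FP=28+31=59, FN=16+19=35 → 894/988 = 0.9049
  de: TP=371, FP=21+19=40, FN=35+31=66 → 742/848 = 0.8750
Macro-F1 score = mean = (0.8311 + 0.9049 + 0.8750) / 3 = 0.870

0.870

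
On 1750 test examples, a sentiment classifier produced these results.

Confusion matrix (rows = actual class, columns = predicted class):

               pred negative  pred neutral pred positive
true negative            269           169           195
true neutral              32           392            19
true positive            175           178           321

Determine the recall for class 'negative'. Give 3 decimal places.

Treat 'negative' as positive and all other classes as negative.
recall = TP/(TP+FN).
negative: TP=269, FN=169+195=364 → 269/633 = 0.4250

0.425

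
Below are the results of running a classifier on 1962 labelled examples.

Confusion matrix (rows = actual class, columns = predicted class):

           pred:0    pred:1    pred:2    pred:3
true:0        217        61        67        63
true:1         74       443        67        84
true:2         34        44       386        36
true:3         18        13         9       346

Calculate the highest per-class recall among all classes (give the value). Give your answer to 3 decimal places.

Per-class recall (TP/(TP+FN)):
  0: TP=217, FN=61+67+63=191 → 217/408 = 0.5319
  1: TP=443, FN=74+67+84=225 → 443/668 = 0.6632
  2: TP=386, FN=34+44+36=114 → 386/500 = 0.7720
  3: TP=346, FN=18+13+9=40 → 346/386 = 0.8964
Highest is class '3' with recall = 0.896.

0.896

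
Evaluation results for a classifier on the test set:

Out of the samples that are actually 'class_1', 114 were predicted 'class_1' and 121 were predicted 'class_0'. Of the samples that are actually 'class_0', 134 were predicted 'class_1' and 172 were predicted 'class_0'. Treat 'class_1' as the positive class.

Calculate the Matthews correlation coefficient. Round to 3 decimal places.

MCC = (TP·TN − FP·FN) / √((TP+FP)(TP+FN)(TN+FP)(TN+FN))
Numerator = 114·172 − 134·121 = 3394
Denominator = √(248·235·306·293) = √5225268240 = 72286.0169
MCC = 3394 / 72286.0169 = 0.047

0.047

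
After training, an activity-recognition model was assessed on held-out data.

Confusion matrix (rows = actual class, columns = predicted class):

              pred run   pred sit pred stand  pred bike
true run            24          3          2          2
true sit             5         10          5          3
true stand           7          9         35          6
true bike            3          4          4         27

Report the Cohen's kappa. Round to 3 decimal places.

0.516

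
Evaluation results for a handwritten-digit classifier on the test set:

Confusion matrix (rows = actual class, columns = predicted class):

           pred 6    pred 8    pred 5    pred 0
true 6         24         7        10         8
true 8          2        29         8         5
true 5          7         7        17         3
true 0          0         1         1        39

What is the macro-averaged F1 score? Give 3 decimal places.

0.636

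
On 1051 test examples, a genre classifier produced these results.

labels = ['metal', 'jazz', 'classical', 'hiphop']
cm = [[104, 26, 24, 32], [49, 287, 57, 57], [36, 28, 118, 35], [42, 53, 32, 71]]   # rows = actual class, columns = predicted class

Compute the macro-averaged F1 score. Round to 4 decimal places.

0.5168

Per-class F1 score (2·TP/(2·TP+FP+FN)):
  metal: TP=104, FP=49+36+42=127, FN=26+24+32=82 → 208/417 = 0.49880
  jazz: TP=287, FP=26+28+53=107, FN=49+57+57=163 → 574/844 = 0.68009
  classical: TP=118, FP=24+57+32=113, FN=36+28+35=99 → 236/448 = 0.52679
  hiphop: TP=71, FP=32+57+35=124, FN=42+53+32=127 → 142/393 = 0.36132
Macro-F1 score = mean = (0.49880 + 0.68009 + 0.52679 + 0.36132) / 4 = 0.5168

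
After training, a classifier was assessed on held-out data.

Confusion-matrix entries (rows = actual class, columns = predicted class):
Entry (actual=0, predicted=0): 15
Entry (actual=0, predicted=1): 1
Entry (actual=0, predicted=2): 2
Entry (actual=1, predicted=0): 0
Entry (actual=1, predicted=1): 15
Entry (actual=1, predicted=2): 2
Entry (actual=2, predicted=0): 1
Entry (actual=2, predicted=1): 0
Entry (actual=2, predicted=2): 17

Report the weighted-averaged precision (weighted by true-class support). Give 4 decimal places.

Per-class precision (TP/(TP+FP)):
  0: TP=15, FP=0+1=1 → 15/16 = 0.93750
  1: TP=15, FP=1+0=1 → 15/16 = 0.93750
  2: TP=17, FP=2+2=4 → 17/21 = 0.80952
Weighted-precision = Σ (supportᵢ/N)·precisionᵢ with N=53: (18/53)·0.93750 + (17/53)·0.93750 + (18/53)·0.80952 = 0.8940

0.8940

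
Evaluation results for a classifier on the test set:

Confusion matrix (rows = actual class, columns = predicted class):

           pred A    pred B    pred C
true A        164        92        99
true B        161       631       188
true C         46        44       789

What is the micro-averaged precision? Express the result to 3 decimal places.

0.715

Micro-averaging pools counts across classes: ΣTP=1584, ΣFP=630, ΣFN=630.
Micro-precision = TP/(TP+FP) on pooled counts = 0.715 (equals overall accuracy in single-label multiclass).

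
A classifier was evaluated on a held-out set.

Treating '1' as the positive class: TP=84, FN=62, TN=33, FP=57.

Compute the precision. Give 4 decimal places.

Precision = TP/(TP+FP) = 84/(84+57) = 84/141 = 0.5957

0.5957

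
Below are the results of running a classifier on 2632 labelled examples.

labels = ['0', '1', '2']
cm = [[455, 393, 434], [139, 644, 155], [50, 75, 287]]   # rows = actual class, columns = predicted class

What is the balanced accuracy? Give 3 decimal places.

0.579

Balanced accuracy = mean of per-class recall.
  0: recall = 455/1282 = 0.3549
  1: recall = 644/938 = 0.6866
  2: recall = 287/412 = 0.6966
Mean = (0.3549 + 0.6866 + 0.6966) / 3 = 0.579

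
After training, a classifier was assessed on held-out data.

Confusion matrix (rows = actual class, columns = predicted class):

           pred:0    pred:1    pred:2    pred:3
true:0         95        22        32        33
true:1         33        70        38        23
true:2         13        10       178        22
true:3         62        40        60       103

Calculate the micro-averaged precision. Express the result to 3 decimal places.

0.535

Micro-averaging pools counts across classes: ΣTP=446, ΣFP=388, ΣFN=388.
Micro-precision = TP/(TP+FP) on pooled counts = 0.535 (equals overall accuracy in single-label multiclass).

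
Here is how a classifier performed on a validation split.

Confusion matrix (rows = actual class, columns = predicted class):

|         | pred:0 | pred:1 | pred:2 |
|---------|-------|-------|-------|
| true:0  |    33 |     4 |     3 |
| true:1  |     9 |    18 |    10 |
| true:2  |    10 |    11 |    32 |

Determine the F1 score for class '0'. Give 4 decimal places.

0.7174

F1 score = 2·TP/(2·TP+FP+FN).
0: TP=33, FP=9+10=19, FN=4+3=7 → 66/92 = 0.71739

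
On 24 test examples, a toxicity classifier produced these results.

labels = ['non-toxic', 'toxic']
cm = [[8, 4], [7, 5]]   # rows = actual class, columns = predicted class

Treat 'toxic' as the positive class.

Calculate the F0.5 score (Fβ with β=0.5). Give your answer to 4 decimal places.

0.5208

Fβ = (1+β²)·TP / ((1+β²)·TP + β²·FN + FP), with β²=1/4
= 1.25·5 / (1.25·5 + 0.25·7 + 4) = 0.5208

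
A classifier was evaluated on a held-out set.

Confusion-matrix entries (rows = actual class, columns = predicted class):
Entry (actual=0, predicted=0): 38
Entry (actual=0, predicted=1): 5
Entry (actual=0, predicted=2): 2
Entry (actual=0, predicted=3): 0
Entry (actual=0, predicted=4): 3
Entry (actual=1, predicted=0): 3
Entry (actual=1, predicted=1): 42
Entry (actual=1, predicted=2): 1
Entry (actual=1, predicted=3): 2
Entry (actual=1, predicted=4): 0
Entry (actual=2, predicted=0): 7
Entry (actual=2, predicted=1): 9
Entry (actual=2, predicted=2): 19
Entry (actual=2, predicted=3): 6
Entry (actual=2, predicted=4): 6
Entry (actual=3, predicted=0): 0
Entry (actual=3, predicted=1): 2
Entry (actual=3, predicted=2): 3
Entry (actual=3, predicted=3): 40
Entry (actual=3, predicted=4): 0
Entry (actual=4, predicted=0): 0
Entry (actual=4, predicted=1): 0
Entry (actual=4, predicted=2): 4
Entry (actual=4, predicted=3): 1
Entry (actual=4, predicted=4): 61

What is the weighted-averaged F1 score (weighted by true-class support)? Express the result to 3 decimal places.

Per-class F1 score (2·TP/(2·TP+FP+FN)):
  0: TP=38, FP=3+7+0+0=10, FN=5+2+0+3=10 → 76/96 = 0.7917
  1: TP=42, FP=5+9+2+0=16, FN=3+1+2+0=6 → 84/106 = 0.7925
  2: TP=19, FP=2+1+3+4=10, FN=7+9+6+6=28 → 38/76 = 0.5000
  3: TP=40, FP=0+2+6+1=9, FN=0+2+3+0=5 → 80/94 = 0.8511
  4: TP=61, FP=3+0+6+0=9, FN=0+0+4+1=5 → 122/136 = 0.8971
Weighted-F1 score = Σ (supportᵢ/N)·F1 scoreᵢ with N=254: (48/254)·0.7917 + (48/254)·0.7925 + (47/254)·0.5000 + (45/254)·0.8511 + (66/254)·0.8971 = 0.776

0.776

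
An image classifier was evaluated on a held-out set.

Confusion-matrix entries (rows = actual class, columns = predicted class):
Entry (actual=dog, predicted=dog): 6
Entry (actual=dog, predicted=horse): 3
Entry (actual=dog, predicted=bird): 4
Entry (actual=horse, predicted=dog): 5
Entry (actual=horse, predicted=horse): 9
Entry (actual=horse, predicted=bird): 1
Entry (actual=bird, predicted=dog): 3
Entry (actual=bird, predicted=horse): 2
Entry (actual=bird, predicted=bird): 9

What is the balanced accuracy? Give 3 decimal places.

0.568

Balanced accuracy = mean of per-class recall.
  dog: recall = 6/13 = 0.4615
  horse: recall = 9/15 = 0.6000
  bird: recall = 9/14 = 0.6429
Mean = (0.4615 + 0.6000 + 0.6429) / 3 = 0.568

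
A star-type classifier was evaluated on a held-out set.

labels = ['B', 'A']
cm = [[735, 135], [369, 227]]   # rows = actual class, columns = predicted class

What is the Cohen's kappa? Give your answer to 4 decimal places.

0.2406

Observed agreement pₒ = trace/N = 962/1466 = 0.65621
Expected agreement pₑ = Σ (rowᵢ·colᵢ)/N² = (870·1104 + 596·362)/1466² = 0.54730
κ = (pₒ − pₑ)/(1 − pₑ) = (0.65621 − 0.54730)/(1 − 0.54730) = 0.2406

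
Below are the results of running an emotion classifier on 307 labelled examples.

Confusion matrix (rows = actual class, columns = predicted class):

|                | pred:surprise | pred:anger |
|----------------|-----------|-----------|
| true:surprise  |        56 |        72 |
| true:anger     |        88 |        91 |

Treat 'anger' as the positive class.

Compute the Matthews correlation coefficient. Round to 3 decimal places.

MCC = (TP·TN − FP·FN) / √((TP+FP)(TP+FN)(TN+FP)(TN+FN))
Numerator = 91·56 − 72·88 = -1240
Denominator = √(163·179·128·144) = √537790464 = 23190.3097
MCC = -1240 / 23190.3097 = -0.053

-0.053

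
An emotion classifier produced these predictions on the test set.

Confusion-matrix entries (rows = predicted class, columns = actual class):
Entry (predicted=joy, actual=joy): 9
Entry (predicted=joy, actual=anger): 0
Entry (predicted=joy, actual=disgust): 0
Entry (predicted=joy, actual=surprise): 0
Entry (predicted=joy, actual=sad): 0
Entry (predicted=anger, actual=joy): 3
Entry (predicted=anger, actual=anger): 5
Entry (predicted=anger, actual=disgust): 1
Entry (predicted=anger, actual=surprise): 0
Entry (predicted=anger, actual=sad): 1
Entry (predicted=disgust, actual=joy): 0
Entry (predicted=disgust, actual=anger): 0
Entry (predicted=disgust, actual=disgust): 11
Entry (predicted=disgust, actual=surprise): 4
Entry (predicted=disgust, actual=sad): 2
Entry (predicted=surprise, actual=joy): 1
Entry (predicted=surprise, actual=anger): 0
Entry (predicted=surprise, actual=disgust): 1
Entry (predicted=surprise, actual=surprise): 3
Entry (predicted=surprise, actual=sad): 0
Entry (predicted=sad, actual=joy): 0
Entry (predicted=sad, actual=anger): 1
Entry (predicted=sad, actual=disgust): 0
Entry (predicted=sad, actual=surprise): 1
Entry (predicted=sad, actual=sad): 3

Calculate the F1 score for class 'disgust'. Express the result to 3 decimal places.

0.733

Take TP from the diagonal, FP from the rest of the 'disgust' prediction marginal, FN from the rest of the 'disgust' actual marginal.
F1 score = 2·TP/(2·TP+FP+FN).
disgust: TP=11, FP=0+0+4+2=6, FN=0+1+1+0=2 → 22/30 = 0.7333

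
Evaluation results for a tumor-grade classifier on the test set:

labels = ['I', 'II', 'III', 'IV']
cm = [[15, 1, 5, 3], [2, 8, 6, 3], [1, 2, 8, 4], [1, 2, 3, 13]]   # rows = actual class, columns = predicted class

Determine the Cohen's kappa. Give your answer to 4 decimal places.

0.4301

Observed agreement pₒ = trace/N = 44/77 = 0.57143
Expected agreement pₑ = Σ (rowᵢ·colᵢ)/N² = (24·19 + 19·13 + 15·22 + 19·23)/77² = 0.24793
κ = (pₒ − pₑ)/(1 − pₑ) = (0.57143 − 0.24793)/(1 − 0.24793) = 0.4301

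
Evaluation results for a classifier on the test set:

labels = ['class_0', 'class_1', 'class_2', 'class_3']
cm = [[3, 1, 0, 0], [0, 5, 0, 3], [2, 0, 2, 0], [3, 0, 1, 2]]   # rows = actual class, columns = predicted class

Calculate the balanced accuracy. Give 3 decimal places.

Balanced accuracy = mean of per-class recall.
  class_0: recall = 3/4 = 0.7500
  class_1: recall = 5/8 = 0.6250
  class_2: recall = 2/4 = 0.5000
  class_3: recall = 2/6 = 0.3333
Mean = (0.7500 + 0.6250 + 0.5000 + 0.3333) / 4 = 0.552

0.552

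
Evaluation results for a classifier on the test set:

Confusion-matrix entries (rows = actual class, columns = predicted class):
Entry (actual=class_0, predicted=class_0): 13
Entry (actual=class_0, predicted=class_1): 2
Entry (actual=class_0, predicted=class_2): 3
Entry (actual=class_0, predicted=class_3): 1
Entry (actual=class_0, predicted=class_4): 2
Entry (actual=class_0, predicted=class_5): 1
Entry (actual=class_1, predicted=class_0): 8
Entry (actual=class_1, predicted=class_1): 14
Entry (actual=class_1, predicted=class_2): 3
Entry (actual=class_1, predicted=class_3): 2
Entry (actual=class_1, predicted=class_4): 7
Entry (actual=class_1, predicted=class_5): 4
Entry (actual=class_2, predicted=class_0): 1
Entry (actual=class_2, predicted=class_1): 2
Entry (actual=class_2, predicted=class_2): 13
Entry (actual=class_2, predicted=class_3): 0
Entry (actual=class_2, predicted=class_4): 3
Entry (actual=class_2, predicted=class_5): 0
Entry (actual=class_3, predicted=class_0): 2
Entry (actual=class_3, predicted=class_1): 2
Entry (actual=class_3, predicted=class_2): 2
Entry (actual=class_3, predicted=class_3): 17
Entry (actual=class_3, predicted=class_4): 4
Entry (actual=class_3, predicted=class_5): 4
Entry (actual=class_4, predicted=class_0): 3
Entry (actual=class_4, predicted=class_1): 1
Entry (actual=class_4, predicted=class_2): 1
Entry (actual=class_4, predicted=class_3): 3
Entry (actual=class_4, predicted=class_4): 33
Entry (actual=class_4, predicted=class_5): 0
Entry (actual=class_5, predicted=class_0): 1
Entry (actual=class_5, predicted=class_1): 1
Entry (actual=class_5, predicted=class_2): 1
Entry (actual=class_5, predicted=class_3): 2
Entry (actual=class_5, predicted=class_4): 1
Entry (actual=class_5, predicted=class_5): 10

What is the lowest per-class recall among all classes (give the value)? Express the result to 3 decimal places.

Per-class recall (TP/(TP+FN)):
  class_0: TP=13, FN=2+3+1+2+1=9 → 13/22 = 0.5909
  class_1: TP=14, FN=8+3+2+7+4=24 → 14/38 = 0.3684
  class_2: TP=13, FN=1+2+0+3+0=6 → 13/19 = 0.6842
  class_3: TP=17, FN=2+2+2+4+4=14 → 17/31 = 0.5484
  class_4: TP=33, FN=3+1+1+3+0=8 → 33/41 = 0.8049
  class_5: TP=10, FN=1+1+1+2+1=6 → 10/16 = 0.6250
Lowest is class 'class_1' with recall = 0.368.

0.368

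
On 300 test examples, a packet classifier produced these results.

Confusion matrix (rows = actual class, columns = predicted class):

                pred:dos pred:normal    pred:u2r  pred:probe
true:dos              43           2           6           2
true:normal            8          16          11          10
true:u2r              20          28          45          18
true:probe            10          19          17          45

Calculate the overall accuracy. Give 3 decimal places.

0.497

Accuracy = trace / total = (43+16+45+45=149) / 300 = 149/300 = 0.497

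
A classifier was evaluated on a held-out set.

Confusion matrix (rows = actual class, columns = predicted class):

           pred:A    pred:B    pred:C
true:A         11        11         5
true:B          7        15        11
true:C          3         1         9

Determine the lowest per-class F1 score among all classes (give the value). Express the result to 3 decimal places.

Per-class F1 score (2·TP/(2·TP+FP+FN)):
  A: TP=11, FP=7+3=10, FN=11+5=16 → 22/48 = 0.4583
  B: TP=15, FP=11+1=12, FN=7+11=18 → 30/60 = 0.5000
  C: TP=9, FP=5+11=16, FN=3+1=4 → 18/38 = 0.4737
Lowest is class 'A' with F1 score = 0.458.

0.458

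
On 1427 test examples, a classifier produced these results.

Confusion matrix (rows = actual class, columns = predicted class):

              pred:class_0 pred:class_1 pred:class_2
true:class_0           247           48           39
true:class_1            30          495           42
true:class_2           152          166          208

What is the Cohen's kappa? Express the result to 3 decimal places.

Observed agreement pₒ = trace/N = 950/1427 = 0.6657
Expected agreement pₑ = Σ (rowᵢ·colᵢ)/N² = (334·429 + 567·709 + 526·289)/1427² = 0.3424
κ = (pₒ − pₑ)/(1 − pₑ) = (0.6657 − 0.3424)/(1 − 0.3424) = 0.492

0.492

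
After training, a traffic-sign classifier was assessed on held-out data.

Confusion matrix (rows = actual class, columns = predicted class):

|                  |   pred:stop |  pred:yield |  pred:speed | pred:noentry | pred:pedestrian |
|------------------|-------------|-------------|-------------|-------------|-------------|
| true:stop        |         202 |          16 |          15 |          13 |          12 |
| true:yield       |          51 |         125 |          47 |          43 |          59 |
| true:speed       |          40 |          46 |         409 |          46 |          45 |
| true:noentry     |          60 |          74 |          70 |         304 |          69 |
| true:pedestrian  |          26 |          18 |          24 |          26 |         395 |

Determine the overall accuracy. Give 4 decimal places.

Accuracy = trace / total = (202+125+409+304+395=1435) / 2235 = 1435/2235 = 0.6421

0.6421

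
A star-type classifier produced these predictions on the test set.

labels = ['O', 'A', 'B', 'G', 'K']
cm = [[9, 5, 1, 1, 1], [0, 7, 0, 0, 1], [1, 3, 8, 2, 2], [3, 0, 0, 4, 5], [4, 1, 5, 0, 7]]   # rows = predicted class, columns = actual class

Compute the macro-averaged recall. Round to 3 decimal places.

0.509

Per-class recall (TP/(TP+FN)):
  O: TP=9, FN=0+1+3+4=8 → 9/17 = 0.5294
  A: TP=7, FN=5+3+0+1=9 → 7/16 = 0.4375
  B: TP=8, FN=1+0+0+5=6 → 8/14 = 0.5714
  G: TP=4, FN=1+0+2+0=3 → 4/7 = 0.5714
  K: TP=7, FN=1+1+2+5=9 → 7/16 = 0.4375
Macro-recall = mean = (0.5294 + 0.4375 + 0.5714 + 0.5714 + 0.4375) / 5 = 0.509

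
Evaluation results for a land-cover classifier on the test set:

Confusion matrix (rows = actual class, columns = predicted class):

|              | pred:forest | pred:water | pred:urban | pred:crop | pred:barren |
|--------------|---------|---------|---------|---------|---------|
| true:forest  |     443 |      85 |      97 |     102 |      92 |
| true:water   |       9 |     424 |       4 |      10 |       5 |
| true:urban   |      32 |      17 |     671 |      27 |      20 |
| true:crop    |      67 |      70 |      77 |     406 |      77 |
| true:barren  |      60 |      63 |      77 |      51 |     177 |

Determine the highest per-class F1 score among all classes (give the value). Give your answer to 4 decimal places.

0.7927

Per-class F1 score (2·TP/(2·TP+FP+FN)):
  forest: TP=443, FP=9+32+67+60=168, FN=85+97+102+92=376 → 886/1430 = 0.61958
  water: TP=424, FP=85+17+70+63=235, FN=9+4+10+5=28 → 848/1111 = 0.76328
  urban: TP=671, FP=97+4+77+77=255, FN=32+17+27+20=96 → 1342/1693 = 0.79268
  crop: TP=406, FP=102+10+27+51=190, FN=67+70+77+77=291 → 812/1293 = 0.62800
  barren: TP=177, FP=92+5+20+77=194, FN=60+63+77+51=251 → 354/799 = 0.44305
Highest is class 'urban' with F1 score = 0.7927.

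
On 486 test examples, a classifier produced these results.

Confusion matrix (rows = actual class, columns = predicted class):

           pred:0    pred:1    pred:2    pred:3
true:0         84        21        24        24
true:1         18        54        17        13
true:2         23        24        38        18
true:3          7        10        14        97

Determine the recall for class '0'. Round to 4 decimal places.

0.5490

One-vs-rest for '0': TP = diagonal; FP = other classes predicted '0'; FN = '0' predicted as other.
recall = TP/(TP+FN).
0: TP=84, FN=21+24+24=69 → 84/153 = 0.54902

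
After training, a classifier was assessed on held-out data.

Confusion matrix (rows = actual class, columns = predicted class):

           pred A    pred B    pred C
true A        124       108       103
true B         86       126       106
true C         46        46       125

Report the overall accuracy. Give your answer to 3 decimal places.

Accuracy = trace / total = (124+126+125=375) / 870 = 375/870 = 0.431

0.431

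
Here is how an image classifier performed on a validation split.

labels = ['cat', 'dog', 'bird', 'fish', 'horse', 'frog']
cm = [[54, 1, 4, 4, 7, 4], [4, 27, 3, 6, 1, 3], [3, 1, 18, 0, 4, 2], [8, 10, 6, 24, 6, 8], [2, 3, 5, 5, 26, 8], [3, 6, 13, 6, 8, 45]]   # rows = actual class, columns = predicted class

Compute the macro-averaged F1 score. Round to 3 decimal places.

0.557

Per-class F1 score (2·TP/(2·TP+FP+FN)):
  cat: TP=54, FP=4+3+8+2+3=20, FN=1+4+4+7+4=20 → 108/148 = 0.7297
  dog: TP=27, FP=1+1+10+3+6=21, FN=4+3+6+1+3=17 → 54/92 = 0.5870
  bird: TP=18, FP=4+3+6+5+13=31, FN=3+1+0+4+2=10 → 36/77 = 0.4675
  fish: TP=24, FP=4+6+0+5+6=21, FN=8+10+6+6+8=38 → 48/107 = 0.4486
  horse: TP=26, FP=7+1+4+6+8=26, FN=2+3+5+5+8=23 → 52/101 = 0.5149
  frog: TP=45, FP=4+3+2+8+8=25, FN=3+6+13+6+8=36 → 90/151 = 0.5960
Macro-F1 score = mean = (0.7297 + 0.5870 + 0.4675 + 0.4486 + 0.5149 + 0.5960) / 6 = 0.557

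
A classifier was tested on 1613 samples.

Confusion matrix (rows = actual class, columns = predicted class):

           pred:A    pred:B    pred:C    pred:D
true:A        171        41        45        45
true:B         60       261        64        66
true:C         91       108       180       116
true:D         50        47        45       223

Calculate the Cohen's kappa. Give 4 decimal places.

0.3577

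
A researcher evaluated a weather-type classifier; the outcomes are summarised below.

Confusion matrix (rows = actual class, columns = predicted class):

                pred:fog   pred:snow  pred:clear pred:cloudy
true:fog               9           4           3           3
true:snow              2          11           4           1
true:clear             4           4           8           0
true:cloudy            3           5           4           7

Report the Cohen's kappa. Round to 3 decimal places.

Observed agreement pₒ = trace/N = 35/72 = 0.4861
Expected agreement pₑ = Σ (rowᵢ·colᵢ)/N² = (19·18 + 18·24 + 16·19 + 19·11)/72² = 0.2483
κ = (pₒ − pₑ)/(1 − pₑ) = (0.4861 − 0.2483)/(1 − 0.2483) = 0.316

0.316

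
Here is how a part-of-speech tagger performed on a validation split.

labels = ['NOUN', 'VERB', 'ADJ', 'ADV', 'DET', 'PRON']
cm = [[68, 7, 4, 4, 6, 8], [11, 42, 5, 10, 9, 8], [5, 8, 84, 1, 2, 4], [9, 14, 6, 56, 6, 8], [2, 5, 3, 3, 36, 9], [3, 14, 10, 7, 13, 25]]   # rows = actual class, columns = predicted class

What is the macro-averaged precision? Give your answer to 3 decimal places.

0.584

Per-class precision (TP/(TP+FP)):
  NOUN: TP=68, FP=11+5+9+2+3=30 → 68/98 = 0.6939
  VERB: TP=42, FP=7+8+14+5+14=48 → 42/90 = 0.4667
  ADJ: TP=84, FP=4+5+6+3+10=28 → 84/112 = 0.7500
  ADV: TP=56, FP=4+10+1+3+7=25 → 56/81 = 0.6914
  DET: TP=36, FP=6+9+2+6+13=36 → 36/72 = 0.5000
  PRON: TP=25, FP=8+8+4+8+9=37 → 25/62 = 0.4032
Macro-precision = mean = (0.6939 + 0.4667 + 0.7500 + 0.6914 + 0.5000 + 0.4032) / 6 = 0.584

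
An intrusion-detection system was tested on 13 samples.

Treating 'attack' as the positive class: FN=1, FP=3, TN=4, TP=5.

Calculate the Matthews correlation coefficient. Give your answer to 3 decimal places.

MCC = (TP·TN − FP·FN) / √((TP+FP)(TP+FN)(TN+FP)(TN+FN))
Numerator = 5·4 − 3·1 = 17
Denominator = √(8·6·7·5) = √1680 = 40.9878
MCC = 17 / 40.9878 = 0.415

0.415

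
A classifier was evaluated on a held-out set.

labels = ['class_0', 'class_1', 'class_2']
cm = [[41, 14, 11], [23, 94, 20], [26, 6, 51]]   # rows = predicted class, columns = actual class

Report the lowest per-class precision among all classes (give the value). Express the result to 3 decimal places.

0.614

Per-class precision (TP/(TP+FP)):
  class_0: TP=41, FP=14+11=25 → 41/66 = 0.6212
  class_1: TP=94, FP=23+20=43 → 94/137 = 0.6861
  class_2: TP=51, FP=26+6=32 → 51/83 = 0.6145
Lowest is class 'class_2' with precision = 0.614.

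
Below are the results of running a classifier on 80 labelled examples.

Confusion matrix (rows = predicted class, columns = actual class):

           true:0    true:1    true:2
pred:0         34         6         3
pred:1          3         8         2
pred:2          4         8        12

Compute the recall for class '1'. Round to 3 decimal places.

0.364

Treat '1' as positive and all other classes as negative.
recall = TP/(TP+FN).
1: TP=8, FN=6+8=14 → 8/22 = 0.3636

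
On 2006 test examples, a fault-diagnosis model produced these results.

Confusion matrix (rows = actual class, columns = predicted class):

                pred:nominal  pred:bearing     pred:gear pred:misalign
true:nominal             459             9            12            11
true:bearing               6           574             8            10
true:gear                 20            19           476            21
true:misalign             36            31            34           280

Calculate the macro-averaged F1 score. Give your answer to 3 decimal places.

0.882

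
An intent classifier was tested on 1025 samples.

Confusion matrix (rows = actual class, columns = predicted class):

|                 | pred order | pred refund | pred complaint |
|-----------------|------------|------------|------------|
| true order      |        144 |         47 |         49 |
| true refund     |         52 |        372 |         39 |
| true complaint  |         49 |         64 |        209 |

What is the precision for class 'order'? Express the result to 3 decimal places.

0.588

Take TP from the diagonal, FP from the rest of the 'order' prediction marginal, FN from the rest of the 'order' actual marginal.
precision = TP/(TP+FP).
order: TP=144, FP=52+49=101 → 144/245 = 0.5878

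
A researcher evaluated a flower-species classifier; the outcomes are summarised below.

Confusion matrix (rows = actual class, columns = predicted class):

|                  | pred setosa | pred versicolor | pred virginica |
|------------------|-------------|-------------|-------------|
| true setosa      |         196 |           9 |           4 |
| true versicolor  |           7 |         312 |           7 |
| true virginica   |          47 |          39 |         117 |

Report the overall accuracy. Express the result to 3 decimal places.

0.847

Accuracy = trace / total = (196+312+117=625) / 738 = 625/738 = 0.847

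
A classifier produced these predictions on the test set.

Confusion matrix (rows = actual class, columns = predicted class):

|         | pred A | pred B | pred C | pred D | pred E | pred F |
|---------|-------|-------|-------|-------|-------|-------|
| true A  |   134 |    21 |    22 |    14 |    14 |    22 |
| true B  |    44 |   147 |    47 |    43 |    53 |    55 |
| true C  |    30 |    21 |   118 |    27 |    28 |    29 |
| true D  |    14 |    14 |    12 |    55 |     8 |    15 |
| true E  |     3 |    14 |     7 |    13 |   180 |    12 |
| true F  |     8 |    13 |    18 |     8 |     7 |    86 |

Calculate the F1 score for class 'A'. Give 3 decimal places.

0.583

Take TP from the diagonal, FP from the rest of the 'A' prediction marginal, FN from the rest of the 'A' actual marginal.
F1 score = 2·TP/(2·TP+FP+FN).
A: TP=134, FP=44+30+14+3+8=99, FN=21+22+14+14+22=93 → 268/460 = 0.5826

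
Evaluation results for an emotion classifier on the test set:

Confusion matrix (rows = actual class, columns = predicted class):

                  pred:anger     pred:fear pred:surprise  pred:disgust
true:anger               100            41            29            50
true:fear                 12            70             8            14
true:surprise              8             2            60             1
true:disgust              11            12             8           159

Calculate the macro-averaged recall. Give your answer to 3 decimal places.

Per-class recall (TP/(TP+FN)):
  anger: TP=100, FN=41+29+50=120 → 100/220 = 0.4545
  fear: TP=70, FN=12+8+14=34 → 70/104 = 0.6731
  surprise: TP=60, FN=8+2+1=11 → 60/71 = 0.8451
  disgust: TP=159, FN=11+12+8=31 → 159/190 = 0.8368
Macro-recall = mean = (0.4545 + 0.6731 + 0.8451 + 0.8368) / 4 = 0.702

0.702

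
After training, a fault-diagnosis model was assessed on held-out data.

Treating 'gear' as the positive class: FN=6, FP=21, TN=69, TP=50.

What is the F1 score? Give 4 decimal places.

Precision = TP/(TP+FP) = 50/71 = 0.7042
Recall = TP/(TP+FN) = 50/56 = 0.8929
F1 = 2·TP/(2·TP+FP+FN) = 100/127 = 0.7874

0.7874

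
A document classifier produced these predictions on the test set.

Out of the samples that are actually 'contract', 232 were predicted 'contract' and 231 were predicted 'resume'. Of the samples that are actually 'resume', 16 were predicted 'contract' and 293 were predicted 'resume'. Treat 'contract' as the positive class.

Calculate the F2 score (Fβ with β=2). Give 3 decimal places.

0.552

Fβ = (1+β²)·TP / ((1+β²)·TP + β²·FN + FP), with β²=4
= 5·232 / (5·232 + 4·231 + 16) = 0.552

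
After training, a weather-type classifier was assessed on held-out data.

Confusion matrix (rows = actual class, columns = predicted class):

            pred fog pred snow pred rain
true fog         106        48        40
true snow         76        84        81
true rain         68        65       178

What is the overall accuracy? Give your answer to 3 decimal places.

0.493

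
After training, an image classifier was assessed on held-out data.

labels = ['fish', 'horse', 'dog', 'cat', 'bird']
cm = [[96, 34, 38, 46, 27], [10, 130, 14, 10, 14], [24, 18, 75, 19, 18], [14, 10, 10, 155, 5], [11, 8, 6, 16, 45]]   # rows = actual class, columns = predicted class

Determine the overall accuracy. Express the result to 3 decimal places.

Accuracy = trace / total = (96+130+75+155+45=501) / 853 = 501/853 = 0.587

0.587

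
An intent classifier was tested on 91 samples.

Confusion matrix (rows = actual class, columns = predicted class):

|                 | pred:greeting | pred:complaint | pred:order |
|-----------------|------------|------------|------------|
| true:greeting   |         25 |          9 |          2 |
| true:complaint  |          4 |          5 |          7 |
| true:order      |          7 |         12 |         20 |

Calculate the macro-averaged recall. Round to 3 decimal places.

Per-class recall (TP/(TP+FN)):
  greeting: TP=25, FN=9+2=11 → 25/36 = 0.6944
  complaint: TP=5, FN=4+7=11 → 5/16 = 0.3125
  order: TP=20, FN=7+12=19 → 20/39 = 0.5128
Macro-recall = mean = (0.6944 + 0.3125 + 0.5128) / 3 = 0.507

0.507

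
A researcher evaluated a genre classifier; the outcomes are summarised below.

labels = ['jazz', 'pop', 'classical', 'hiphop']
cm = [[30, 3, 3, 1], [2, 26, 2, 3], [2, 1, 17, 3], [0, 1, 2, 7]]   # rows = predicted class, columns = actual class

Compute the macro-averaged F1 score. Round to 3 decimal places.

0.741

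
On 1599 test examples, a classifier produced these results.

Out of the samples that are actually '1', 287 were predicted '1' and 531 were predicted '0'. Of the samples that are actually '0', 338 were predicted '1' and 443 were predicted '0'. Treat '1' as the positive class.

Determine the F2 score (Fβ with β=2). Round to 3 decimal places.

0.368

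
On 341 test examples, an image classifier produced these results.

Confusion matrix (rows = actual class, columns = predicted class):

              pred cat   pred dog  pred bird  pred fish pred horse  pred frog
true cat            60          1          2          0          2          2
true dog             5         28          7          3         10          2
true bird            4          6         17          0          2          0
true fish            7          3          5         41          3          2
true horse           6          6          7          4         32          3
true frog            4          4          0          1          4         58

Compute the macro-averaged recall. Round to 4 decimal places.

0.6719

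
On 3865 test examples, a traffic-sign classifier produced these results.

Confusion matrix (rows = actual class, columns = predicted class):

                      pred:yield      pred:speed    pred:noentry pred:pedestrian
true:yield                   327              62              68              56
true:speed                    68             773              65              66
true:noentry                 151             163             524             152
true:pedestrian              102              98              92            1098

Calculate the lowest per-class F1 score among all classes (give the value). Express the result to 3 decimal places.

Per-class F1 score (2·TP/(2·TP+FP+FN)):
  yield: TP=327, FP=68+151+102=321, FN=62+68+56=186 → 654/1161 = 0.5633
  speed: TP=773, FP=62+163+98=323, FN=68+65+66=199 → 1546/2068 = 0.7476
  noentry: TP=524, FP=68+65+92=225, FN=151+163+152=466 → 1048/1739 = 0.6026
  pedestrian: TP=1098, FP=56+66+152=274, FN=102+98+92=292 → 2196/2762 = 0.7951
Lowest is class 'yield' with F1 score = 0.563.

0.563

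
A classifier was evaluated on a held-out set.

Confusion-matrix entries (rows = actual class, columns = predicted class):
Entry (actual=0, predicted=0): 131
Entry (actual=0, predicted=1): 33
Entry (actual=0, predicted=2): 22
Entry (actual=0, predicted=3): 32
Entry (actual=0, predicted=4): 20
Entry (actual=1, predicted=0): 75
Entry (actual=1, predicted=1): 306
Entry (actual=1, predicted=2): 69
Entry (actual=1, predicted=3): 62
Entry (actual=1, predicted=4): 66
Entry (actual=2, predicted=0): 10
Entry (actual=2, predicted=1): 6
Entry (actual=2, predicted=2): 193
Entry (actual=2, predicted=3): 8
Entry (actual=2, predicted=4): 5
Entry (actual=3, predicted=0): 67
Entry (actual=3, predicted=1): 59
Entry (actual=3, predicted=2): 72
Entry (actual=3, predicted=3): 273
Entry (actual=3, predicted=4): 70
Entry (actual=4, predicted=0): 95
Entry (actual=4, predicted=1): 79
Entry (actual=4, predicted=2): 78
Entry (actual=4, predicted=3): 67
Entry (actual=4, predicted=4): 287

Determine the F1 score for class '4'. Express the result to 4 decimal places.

Treat '4' as positive and all other classes as negative.
F1 score = 2·TP/(2·TP+FP+FN).
4: TP=287, FP=20+66+5+70=161, FN=95+79+78+67=319 → 574/1054 = 0.54459

0.5446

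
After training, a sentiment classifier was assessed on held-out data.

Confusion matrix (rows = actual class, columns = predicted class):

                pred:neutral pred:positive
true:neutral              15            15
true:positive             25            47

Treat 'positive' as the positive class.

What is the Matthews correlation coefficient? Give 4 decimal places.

0.1426

MCC = (TP·TN − FP·FN) / √((TP+FP)(TP+FN)(TN+FP)(TN+FN))
Numerator = 47·15 − 15·25 = 330
Denominator = √(62·72·30·40) = √5356800 = 2314.4762
MCC = 330 / 2314.4762 = 0.1426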